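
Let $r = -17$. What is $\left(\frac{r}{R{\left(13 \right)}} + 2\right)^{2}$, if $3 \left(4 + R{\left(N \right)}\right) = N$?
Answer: $2401$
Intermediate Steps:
$R{\left(N \right)} = -4 + \frac{N}{3}$
$\left(\frac{r}{R{\left(13 \right)}} + 2\right)^{2} = \left(- \frac{17}{-4 + \frac{1}{3} \cdot 13} + 2\right)^{2} = \left(- \frac{17}{-4 + \frac{13}{3}} + 2\right)^{2} = \left(- 17 \frac{1}{\frac{1}{3}} + 2\right)^{2} = \left(\left(-17\right) 3 + 2\right)^{2} = \left(-51 + 2\right)^{2} = \left(-49\right)^{2} = 2401$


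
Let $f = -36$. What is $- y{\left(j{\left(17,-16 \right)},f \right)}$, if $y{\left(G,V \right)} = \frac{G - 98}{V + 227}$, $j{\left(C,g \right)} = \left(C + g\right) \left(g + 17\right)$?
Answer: $\frac{97}{191} \approx 0.50785$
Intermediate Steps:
$j{\left(C,g \right)} = \left(17 + g\right) \left(C + g\right)$ ($j{\left(C,g \right)} = \left(C + g\right) \left(17 + g\right) = \left(17 + g\right) \left(C + g\right)$)
$y{\left(G,V \right)} = \frac{-98 + G}{227 + V}$
$- y{\left(j{\left(17,-16 \right)},f \right)} = - \frac{-98 + \left(\left(-16\right)^{2} + 17 \cdot 17 + 17 \left(-16\right) + 17 \left(-16\right)\right)}{227 - 36} = - \frac{-98 + \left(256 + 289 - 272 - 272\right)}{191} = - \frac{-98 + 1}{191} = - \frac{-97}{191} = \left(-1\right) \left(- \frac{97}{191}\right) = \frac{97}{191}$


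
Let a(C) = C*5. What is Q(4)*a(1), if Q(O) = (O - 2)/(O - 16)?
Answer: -5/6 ≈ -0.83333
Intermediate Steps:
Q(O) = (-2 + O)/(-16 + O)
a(C) = 5*C
Q(4)*a(1) = ((-2 + 4)/(-16 + 4))*(5*1) = (2/(-12))*5 = -1/12*2*5 = -1/6*5 = -5/6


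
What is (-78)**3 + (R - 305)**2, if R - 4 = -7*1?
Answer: -379688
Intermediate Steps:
R = -3 (R = 4 - 7*1 = 4 - 7 = -3)
(-78)**3 + (R - 305)**2 = (-78)**3 + (-3 - 305)**2 = -474552 + (-308)**2 = -474552 + 94864 = -379688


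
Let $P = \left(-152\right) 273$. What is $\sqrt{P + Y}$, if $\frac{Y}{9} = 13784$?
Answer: $8 \sqrt{1290} \approx 287.33$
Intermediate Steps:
$Y = 124056$ ($Y = 9 \cdot 13784 = 124056$)
$P = -41496$
$\sqrt{P + Y} = \sqrt{-41496 + 124056} = \sqrt{82560} = 8 \sqrt{1290}$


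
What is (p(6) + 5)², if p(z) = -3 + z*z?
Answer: 1444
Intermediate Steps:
p(z) = -3 + z²
(p(6) + 5)² = ((-3 + 6²) + 5)² = ((-3 + 36) + 5)² = (33 + 5)² = 38² = 1444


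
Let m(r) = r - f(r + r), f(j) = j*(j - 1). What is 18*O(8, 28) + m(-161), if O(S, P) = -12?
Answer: -104383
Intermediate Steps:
f(j) = j*(-1 + j)
m(r) = r - 2*r*(-1 + 2*r) (m(r) = r - (r + r)*(-1 + (r + r)) = r - 2*r*(-1 + 2*r))
18*O(8, 28) + m(-161) = 18*(-12) - 161*(3 - 4*(-161)) = -216 - 161*(3 + 644) = -216 - 161*647 = -216 - 104167 = -104383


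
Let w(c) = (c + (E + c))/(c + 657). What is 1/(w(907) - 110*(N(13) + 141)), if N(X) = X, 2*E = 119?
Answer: -3128/52984573 ≈ -5.9036e-5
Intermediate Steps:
E = 119/2 (E = (½)*119 = 119/2 ≈ 59.500)
w(c) = (119/2 + 2*c)/(657 + c) (w(c) = (c + (119/2 + c))/(c + 657) = (119/2 + 2*c)/(657 + c))
1/(w(907) - 110*(N(13) + 141)) = 1/((119 + 4*907)/(2*(657 + 907)) - 110*(13 + 141)) = 1/((½)*(119 + 3628)/1564 - 110*154) = 1/((½)*(1/1564)*3747 - 16940) = 1/(3747/3128 - 16940) = 1/(-52984573/3128) = -3128/52984573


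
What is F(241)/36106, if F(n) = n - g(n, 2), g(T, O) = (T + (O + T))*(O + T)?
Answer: -117371/36106 ≈ -3.2507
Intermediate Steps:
g(T, O) = (O + T)*(O + 2*T) (g(T, O) = (O + 2*T)*(O + T) = (O + T)*(O + 2*T))
F(n) = -4 - 5*n - 2*n**2 (F(n) = n - (2**2 + 2*n**2 + 3*2*n) = n - (4 + 2*n**2 + 6*n) = n + (-4 - 6*n - 2*n**2) = -4 - 5*n - 2*n**2)
F(241)/36106 = (-4 - 5*241 - 2*241**2)/36106 = (-4 - 1205 - 2*58081)*(1/36106) = (-4 - 1205 - 116162)*(1/36106) = -117371*1/36106 = -117371/36106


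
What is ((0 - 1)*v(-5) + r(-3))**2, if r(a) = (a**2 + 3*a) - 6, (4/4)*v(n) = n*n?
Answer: 961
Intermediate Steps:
v(n) = n**2 (v(n) = n*n = n**2)
r(a) = -6 + a**2 + 3*a
((0 - 1)*v(-5) + r(-3))**2 = ((0 - 1)*(-5)**2 + (-6 + (-3)**2 + 3*(-3)))**2 = (-1*25 + (-6 + 9 - 9))**2 = (-25 - 6)**2 = (-31)**2 = 961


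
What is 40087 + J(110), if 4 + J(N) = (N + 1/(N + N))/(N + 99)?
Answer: 1843040541/45980 ≈ 40084.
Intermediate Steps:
J(N) = -4 + (N + 1/(2*N))/(99 + N) (J(N) = -4 + (N + 1/(N + N))/(N + 99) = -4 + (N + 1/(2*N))/(99 + N))
40087 + J(110) = 40087 + (½)*(1 - 792*110 - 6*110²)/(110*(99 + 110)) = 40087 + (½)*(1/110)*(1 - 87120 - 6*12100)/209 = 40087 + (½)*(1/110)*(1/209)*(1 - 87120 - 72600) = 40087 + (½)*(1/110)*(1/209)*(-159719) = 40087 - 159719/45980 = 1843040541/45980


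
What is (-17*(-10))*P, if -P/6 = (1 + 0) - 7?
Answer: 6120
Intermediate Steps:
P = 36 (P = -6*((1 + 0) - 7) = -6*(1 - 7) = -6*(-6) = 36)
(-17*(-10))*P = -17*(-10)*36 = 170*36 = 6120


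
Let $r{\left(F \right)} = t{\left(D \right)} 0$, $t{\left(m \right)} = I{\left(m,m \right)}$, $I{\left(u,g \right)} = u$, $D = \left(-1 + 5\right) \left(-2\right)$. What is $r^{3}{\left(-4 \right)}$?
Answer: $0$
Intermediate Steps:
$D = -8$ ($D = 4 \left(-2\right) = -8$)
$t{\left(m \right)} = m$
$r{\left(F \right)} = 0$ ($r{\left(F \right)} = \left(-8\right) 0 = 0$)
$r^{3}{\left(-4 \right)} = 0^{3} = 0$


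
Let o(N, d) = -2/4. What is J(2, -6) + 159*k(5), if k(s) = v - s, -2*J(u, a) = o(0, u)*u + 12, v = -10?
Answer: -4781/2 ≈ -2390.5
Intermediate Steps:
o(N, d) = -½ (o(N, d) = -2*¼ = -½)
J(u, a) = -6 + u/4 (J(u, a) = -(-u/2 + 12)/2 = -(12 - u/2)/2 = -6 + u/4)
k(s) = -10 - s
J(2, -6) + 159*k(5) = (-6 + (¼)*2) + 159*(-10 - 1*5) = (-6 + ½) + 159*(-10 - 5) = -11/2 + 159*(-15) = -11/2 - 2385 = -4781/2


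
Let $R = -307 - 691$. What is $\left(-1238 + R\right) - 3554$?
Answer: $-5790$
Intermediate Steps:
$R = -998$
$\left(-1238 + R\right) - 3554 = \left(-1238 - 998\right) - 3554 = -2236 - 3554 = -5790$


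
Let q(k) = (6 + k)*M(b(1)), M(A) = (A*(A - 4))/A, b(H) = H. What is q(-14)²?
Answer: 576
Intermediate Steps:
M(A) = -4 + A (M(A) = (A*(-4 + A))/A = -4 + A)
q(k) = -18 - 3*k (q(k) = (6 + k)*(-4 + 1) = (6 + k)*(-3) = -18 - 3*k)
q(-14)² = (-18 - 3*(-14))² = (-18 + 42)² = 24² = 576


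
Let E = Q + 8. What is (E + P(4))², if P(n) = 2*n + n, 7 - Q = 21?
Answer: 36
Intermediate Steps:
Q = -14 (Q = 7 - 1*21 = 7 - 21 = -14)
E = -6 (E = -14 + 8 = -6)
P(n) = 3*n
(E + P(4))² = (-6 + 3*4)² = (-6 + 12)² = 6² = 36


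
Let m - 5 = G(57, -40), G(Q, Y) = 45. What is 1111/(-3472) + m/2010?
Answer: -205951/697872 ≈ -0.29511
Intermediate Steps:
m = 50 (m = 5 + 45 = 50)
1111/(-3472) + m/2010 = 1111/(-3472) + 50/2010 = 1111*(-1/3472) + 50*(1/2010) = -1111/3472 + 5/201 = -205951/697872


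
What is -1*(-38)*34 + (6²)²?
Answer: 2588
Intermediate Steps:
-1*(-38)*34 + (6²)² = 38*34 + 36² = 1292 + 1296 = 2588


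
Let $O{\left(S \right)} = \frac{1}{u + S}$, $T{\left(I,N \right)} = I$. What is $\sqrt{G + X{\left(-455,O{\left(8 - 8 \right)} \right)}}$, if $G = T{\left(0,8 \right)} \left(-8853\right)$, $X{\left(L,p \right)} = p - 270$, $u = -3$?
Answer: $\frac{i \sqrt{2433}}{3} \approx 16.442 i$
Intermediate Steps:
$O{\left(S \right)} = \frac{1}{-3 + S}$
$X{\left(L,p \right)} = -270 + p$ ($X{\left(L,p \right)} = p - 270 = -270 + p$)
$G = 0$ ($G = 0 \left(-8853\right) = 0$)
$\sqrt{G + X{\left(-455,O{\left(8 - 8 \right)} \right)}} = \sqrt{0 - \left(270 - \frac{1}{-3 + \left(8 - 8\right)}\right)} = \sqrt{0 - \left(270 - \frac{1}{-3 + 0}\right)} = \sqrt{0 - \left(270 - \frac{1}{-3}\right)} = \sqrt{0 - \frac{811}{3}} = \sqrt{- \frac{811}{3}} = \frac{i \sqrt{2433}}{3}$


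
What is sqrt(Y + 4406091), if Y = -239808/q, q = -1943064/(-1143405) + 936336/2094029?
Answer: sqrt(21880981436105260093018981539)/71381161513 ≈ 2072.3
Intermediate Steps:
q = 571049292104/266035914305 (q = -1943064*(-1/1143405) + 936336*(1/2094029) = 215896/127045 + 936336/2094029 = 571049292104/266035914305 ≈ 2.1465)
Y = -7974692567206680/71381161513 (Y = -239808/571049292104/266035914305 = -239808*266035914305/571049292104 = -7974692567206680/71381161513 ≈ -1.1172e+5)
sqrt(Y + 4406091) = sqrt(-7974692567206680/71381161513 + 4406091) = sqrt(306537200744769003/71381161513) = sqrt(21880981436105260093018981539)/71381161513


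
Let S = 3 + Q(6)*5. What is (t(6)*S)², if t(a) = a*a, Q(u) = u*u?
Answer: 43401744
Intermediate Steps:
Q(u) = u²
t(a) = a²
S = 183 (S = 3 + 6²*5 = 3 + 36*5 = 3 + 180 = 183)
(t(6)*S)² = (6²*183)² = (36*183)² = 6588² = 43401744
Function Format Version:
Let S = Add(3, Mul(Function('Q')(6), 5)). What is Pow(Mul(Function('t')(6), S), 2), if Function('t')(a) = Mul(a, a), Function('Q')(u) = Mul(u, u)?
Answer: 43401744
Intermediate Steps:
Function('Q')(u) = Pow(u, 2)
Function('t')(a) = Pow(a, 2)
S = 183 (S = Add(3, Mul(Pow(6, 2), 5)) = Add(3, Mul(36, 5)) = Add(3, 180) = 183)
Pow(Mul(Function('t')(6), S), 2) = Pow(Mul(Pow(6, 2), 183), 2) = Pow(Mul(36, 183), 2) = Pow(6588, 2) = 43401744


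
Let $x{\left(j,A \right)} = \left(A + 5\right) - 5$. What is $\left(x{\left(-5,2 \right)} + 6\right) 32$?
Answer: $256$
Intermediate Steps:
$x{\left(j,A \right)} = A$ ($x{\left(j,A \right)} = \left(5 + A\right) - 5 = A$)
$\left(x{\left(-5,2 \right)} + 6\right) 32 = \left(2 + 6\right) 32 = 8 \cdot 32 = 256$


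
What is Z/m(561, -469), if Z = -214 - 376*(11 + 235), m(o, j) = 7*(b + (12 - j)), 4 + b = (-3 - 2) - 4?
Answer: -46355/1638 ≈ -28.300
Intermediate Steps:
b = -13 (b = -4 + ((-3 - 2) - 4) = -4 + (-5 - 4) = -4 - 9 = -13)
m(o, j) = -7 - 7*j (m(o, j) = 7*(-13 + (12 - j)) = 7*(-1 - j) = -7 - 7*j)
Z = -92710 (Z = -214 - 376*246 = -214 - 92496 = -92710)
Z/m(561, -469) = -92710/(-7 - 7*(-469)) = -92710/(-7 + 3283) = -92710/3276 = -92710*1/3276 = -46355/1638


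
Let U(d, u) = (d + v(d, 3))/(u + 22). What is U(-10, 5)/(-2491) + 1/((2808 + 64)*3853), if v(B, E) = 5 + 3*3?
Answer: -44196007/744253586712 ≈ -5.9383e-5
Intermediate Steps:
v(B, E) = 14 (v(B, E) = 5 + 9 = 14)
U(d, u) = (14 + d)/(22 + u) (U(d, u) = (d + 14)/(u + 22) = (14 + d)/(22 + u))
U(-10, 5)/(-2491) + 1/((2808 + 64)*3853) = ((14 - 10)/(22 + 5))/(-2491) + 1/((2808 + 64)*3853) = (4/27)*(-1/2491) + (1/3853)/2872 = ((1/27)*4)*(-1/2491) + (1/2872)*(1/3853) = (4/27)*(-1/2491) + 1/11065816 = -4/67257 + 1/11065816 = -44196007/744253586712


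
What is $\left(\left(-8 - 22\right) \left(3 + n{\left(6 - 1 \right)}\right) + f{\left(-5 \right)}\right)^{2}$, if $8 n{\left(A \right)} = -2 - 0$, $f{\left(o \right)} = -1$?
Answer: $\frac{27889}{4} \approx 6972.3$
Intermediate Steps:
$n{\left(A \right)} = - \frac{1}{4}$ ($n{\left(A \right)} = \frac{-2 - 0}{8} = \frac{-2 + 0}{8} = \frac{1}{8} \left(-2\right) = - \frac{1}{4}$)
$\left(\left(-8 - 22\right) \left(3 + n{\left(6 - 1 \right)}\right) + f{\left(-5 \right)}\right)^{2} = \left(\left(-8 - 22\right) \left(3 - \frac{1}{4}\right) - 1\right)^{2} = \left(\left(-30\right) \frac{11}{4} - 1\right)^{2} = \left(- \frac{165}{2} - 1\right)^{2} = \left(- \frac{167}{2}\right)^{2} = \frac{27889}{4}$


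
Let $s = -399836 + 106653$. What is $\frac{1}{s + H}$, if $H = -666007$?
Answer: $- \frac{1}{959190} \approx -1.0425 \cdot 10^{-6}$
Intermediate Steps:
$s = -293183$
$\frac{1}{s + H} = \frac{1}{-293183 - 666007} = \frac{1}{-959190} = - \frac{1}{959190}$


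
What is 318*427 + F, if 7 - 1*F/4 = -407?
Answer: 137442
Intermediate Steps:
F = 1656 (F = 28 - 4*(-407) = 28 + 1628 = 1656)
318*427 + F = 318*427 + 1656 = 135786 + 1656 = 137442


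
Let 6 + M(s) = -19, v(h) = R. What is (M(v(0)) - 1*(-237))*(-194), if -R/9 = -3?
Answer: -41128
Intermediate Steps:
R = 27 (R = -9*(-3) = 27)
v(h) = 27
M(s) = -25 (M(s) = -6 - 19 = -25)
(M(v(0)) - 1*(-237))*(-194) = (-25 - 1*(-237))*(-194) = (-25 + 237)*(-194) = 212*(-194) = -41128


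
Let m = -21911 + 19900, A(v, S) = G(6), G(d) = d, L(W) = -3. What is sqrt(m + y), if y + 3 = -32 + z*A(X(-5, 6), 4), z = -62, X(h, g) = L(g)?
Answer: I*sqrt(2418) ≈ 49.173*I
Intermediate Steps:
X(h, g) = -3
A(v, S) = 6
y = -407 (y = -3 + (-32 - 62*6) = -3 + (-32 - 372) = -3 - 404 = -407)
m = -2011
sqrt(m + y) = sqrt(-2011 - 407) = sqrt(-2418) = I*sqrt(2418)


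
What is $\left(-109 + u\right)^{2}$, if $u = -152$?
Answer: $68121$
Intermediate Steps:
$\left(-109 + u\right)^{2} = \left(-109 - 152\right)^{2} = \left(-261\right)^{2} = 68121$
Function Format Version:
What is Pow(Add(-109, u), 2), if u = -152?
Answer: 68121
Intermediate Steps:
Pow(Add(-109, u), 2) = Pow(Add(-109, -152), 2) = Pow(-261, 2) = 68121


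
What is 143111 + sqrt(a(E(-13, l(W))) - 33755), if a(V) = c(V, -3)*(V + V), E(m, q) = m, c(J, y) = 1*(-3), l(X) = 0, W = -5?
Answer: 143111 + I*sqrt(33677) ≈ 1.4311e+5 + 183.51*I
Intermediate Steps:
c(J, y) = -3
a(V) = -6*V (a(V) = -3*(V + V) = -6*V)
143111 + sqrt(a(E(-13, l(W))) - 33755) = 143111 + sqrt(-6*(-13) - 33755) = 143111 + sqrt(78 - 33755) = 143111 + sqrt(-33677) = 143111 + I*sqrt(33677)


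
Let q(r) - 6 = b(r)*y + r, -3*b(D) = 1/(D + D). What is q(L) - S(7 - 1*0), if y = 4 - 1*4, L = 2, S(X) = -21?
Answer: 29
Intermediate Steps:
y = 0 (y = 4 - 4 = 0)
b(D) = -1/(6*D) (b(D) = -1/(3*(D + D)) = -1/(2*D)/3 = -1/(6*D))
q(r) = 6 + r (q(r) = 6 + (-1/(6*r)*0 + r) = 6 + (0 + r) = 6 + r)
q(L) - S(7 - 1*0) = (6 + 2) - 1*(-21) = 8 + 21 = 29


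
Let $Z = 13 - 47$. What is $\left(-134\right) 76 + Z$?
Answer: $-10218$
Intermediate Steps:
$Z = -34$
$\left(-134\right) 76 + Z = \left(-134\right) 76 - 34 = -10184 - 34 = -10218$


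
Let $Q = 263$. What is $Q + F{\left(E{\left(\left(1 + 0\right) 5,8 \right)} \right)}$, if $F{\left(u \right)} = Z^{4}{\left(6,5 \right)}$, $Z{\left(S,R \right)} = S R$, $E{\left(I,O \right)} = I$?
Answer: $810263$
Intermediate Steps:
$Z{\left(S,R \right)} = R S$
$F{\left(u \right)} = 810000$ ($F{\left(u \right)} = \left(5 \cdot 6\right)^{4} = 30^{4} = 810000$)
$Q + F{\left(E{\left(\left(1 + 0\right) 5,8 \right)} \right)} = 263 + 810000 = 810263$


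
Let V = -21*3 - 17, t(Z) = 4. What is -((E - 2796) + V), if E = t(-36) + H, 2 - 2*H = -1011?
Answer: 4731/2 ≈ 2365.5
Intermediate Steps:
H = 1013/2 (H = 1 - 1/2*(-1011) = 1 + 1011/2 = 1013/2 ≈ 506.50)
E = 1021/2 (E = 4 + 1013/2 = 1021/2 ≈ 510.50)
V = -80 (V = -63 - 17 = -80)
-((E - 2796) + V) = -((1021/2 - 2796) - 80) = -(-4571/2 - 80) = -1*(-4731/2) = 4731/2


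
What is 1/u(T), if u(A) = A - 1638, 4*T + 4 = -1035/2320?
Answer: -1856/3042191 ≈ -0.00061009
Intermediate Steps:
T = -2063/1856 (T = -1 + (-1035/2320)/4 = -1 + (-1035*1/2320)/4 = -1 + (¼)*(-207/464) = -1 - 207/1856 = -2063/1856 ≈ -1.1115)
u(A) = -1638 + A
1/u(T) = 1/(-1638 - 2063/1856) = 1/(-3042191/1856) = -1856/3042191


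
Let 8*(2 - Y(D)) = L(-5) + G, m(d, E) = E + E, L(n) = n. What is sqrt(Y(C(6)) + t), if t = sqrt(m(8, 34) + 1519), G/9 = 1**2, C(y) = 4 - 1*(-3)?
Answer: sqrt(6 + 92*sqrt(3))/2 ≈ 6.4294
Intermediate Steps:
C(y) = 7 (C(y) = 4 + 3 = 7)
G = 9 (G = 9*1**2 = 9*1 = 9)
m(d, E) = 2*E
t = 23*sqrt(3) (t = sqrt(2*34 + 1519) = sqrt(68 + 1519) = sqrt(1587) = 23*sqrt(3) ≈ 39.837)
Y(D) = 3/2 (Y(D) = 2 - (-5 + 9)/8 = 2 - 1/8*4 = 2 - 1/2 = 3/2)
sqrt(Y(C(6)) + t) = sqrt(3/2 + 23*sqrt(3))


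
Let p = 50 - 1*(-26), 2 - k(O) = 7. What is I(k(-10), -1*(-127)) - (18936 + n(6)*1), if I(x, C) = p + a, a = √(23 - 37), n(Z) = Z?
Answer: -18866 + I*√14 ≈ -18866.0 + 3.7417*I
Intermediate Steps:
k(O) = -5 (k(O) = 2 - 1*7 = 2 - 7 = -5)
a = I*√14 (a = √(-14) = I*√14 ≈ 3.7417*I)
p = 76 (p = 50 + 26 = 76)
I(x, C) = 76 + I*√14
I(k(-10), -1*(-127)) - (18936 + n(6)*1) = (76 + I*√14) - (18936 + 6*1) = (76 + I*√14) - (18936 + 6) = (76 + I*√14) - 1*18942 = (76 + I*√14) - 18942 = -18866 + I*√14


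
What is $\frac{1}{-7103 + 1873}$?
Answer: $- \frac{1}{5230} \approx -0.0001912$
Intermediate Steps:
$\frac{1}{-7103 + 1873} = \frac{1}{-5230} = - \frac{1}{5230}$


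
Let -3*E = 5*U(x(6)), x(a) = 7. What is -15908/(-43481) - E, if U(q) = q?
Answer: 1569559/130443 ≈ 12.033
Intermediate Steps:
E = -35/3 (E = -5*7/3 = -⅓*35 = -35/3 ≈ -11.667)
-15908/(-43481) - E = -15908/(-43481) - 1*(-35/3) = -15908*(-1/43481) + 35/3 = 15908/43481 + 35/3 = 1569559/130443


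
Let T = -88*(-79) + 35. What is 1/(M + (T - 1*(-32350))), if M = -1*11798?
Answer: 1/27539 ≈ 3.6312e-5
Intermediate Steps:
M = -11798
T = 6987 (T = 6952 + 35 = 6987)
1/(M + (T - 1*(-32350))) = 1/(-11798 + (6987 - 1*(-32350))) = 1/(-11798 + (6987 + 32350)) = 1/(-11798 + 39337) = 1/27539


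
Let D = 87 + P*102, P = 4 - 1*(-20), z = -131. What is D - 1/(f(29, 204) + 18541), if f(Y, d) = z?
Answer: 46669349/18410 ≈ 2535.0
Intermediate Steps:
f(Y, d) = -131
P = 24 (P = 4 + 20 = 24)
D = 2535 (D = 87 + 24*102 = 87 + 2448 = 2535)
D - 1/(f(29, 204) + 18541) = 2535 - 1/(-131 + 18541) = 2535 - 1/18410 = 46669349/18410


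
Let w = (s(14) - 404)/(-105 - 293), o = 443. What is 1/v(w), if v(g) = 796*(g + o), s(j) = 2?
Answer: 1/353432 ≈ 2.8294e-6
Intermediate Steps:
w = 201/199 (w = (2 - 404)/(-105 - 293) = -402/(-398) = -402*(-1/398) = 201/199 ≈ 1.0100)
v(g) = 352628 + 796*g (v(g) = 796*(g + 443) = 796*(443 + g) = 352628 + 796*g)
1/v(w) = 1/(352628 + 796*(201/199)) = 1/(352628 + 804) = 1/353432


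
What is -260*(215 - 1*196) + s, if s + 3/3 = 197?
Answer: -4744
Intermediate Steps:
s = 196 (s = -1 + 197 = 196)
-260*(215 - 1*196) + s = -260*(215 - 1*196) + 196 = -260*(215 - 196) + 196 = -260*19 + 196 = -4940 + 196 = -4744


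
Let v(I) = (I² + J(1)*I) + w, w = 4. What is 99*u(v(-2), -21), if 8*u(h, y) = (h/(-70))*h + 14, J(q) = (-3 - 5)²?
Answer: -66429/28 ≈ -2372.5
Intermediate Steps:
J(q) = 64 (J(q) = (-8)² = 64)
v(I) = 4 + I² + 64*I (v(I) = (I² + 64*I) + 4 = 4 + I² + 64*I)
u(h, y) = 7/4 - h²/560 (u(h, y) = ((h/(-70))*h + 14)/8 = ((h*(-1/70))*h + 14)/8 = ((-h/70)*h + 14)/8 = (-h²/70 + 14)/8 = (14 - h²/70)/8 = 7/4 - h²/560)
99*u(v(-2), -21) = 99*(7/4 - (4 + (-2)² + 64*(-2))²/560) = 99*(7/4 - (4 + 4 - 128)²/560) = 99*(7/4 - 1/560*(-120)²) = 99*(7/4 - 1/560*14400) = 99*(7/4 - 180/7) = 99*(-671/28) = -66429/28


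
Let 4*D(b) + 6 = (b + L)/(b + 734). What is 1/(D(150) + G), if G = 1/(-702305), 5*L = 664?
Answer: -1241675240/1763208701 ≈ -0.70421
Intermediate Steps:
L = 664/5 (L = (⅕)*664 = 664/5 ≈ 132.80)
G = -1/702305 ≈ -1.4239e-6
D(b) = -3/2 + (664/5 + b)/(4*(734 + b)) (D(b) = -3/2 + ((b + 664/5)/(b + 734))/4 = -3/2 + ((664/5 + b)/(734 + b))/4 = -3/2 + (664/5 + b)/(4*(734 + b)))
1/(D(150) + G) = 1/((-21356 - 25*150)/(20*(734 + 150)) - 1/702305) = 1/((1/20)*(-21356 - 3750)/884 - 1/702305) = 1/((1/20)*(1/884)*(-25106) - 1/702305) = 1/(-12553/8840 - 1/702305) = 1/(-1763208701/1241675240) = -1241675240/1763208701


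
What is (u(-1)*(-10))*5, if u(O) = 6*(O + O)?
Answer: 600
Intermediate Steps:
u(O) = 12*O (u(O) = 6*(2*O) = 12*O)
(u(-1)*(-10))*5 = ((12*(-1))*(-10))*5 = -12*(-10)*5 = 120*5 = 600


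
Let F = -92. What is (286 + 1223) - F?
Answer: 1601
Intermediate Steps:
(286 + 1223) - F = (286 + 1223) - 1*(-92) = 1509 + 92 = 1601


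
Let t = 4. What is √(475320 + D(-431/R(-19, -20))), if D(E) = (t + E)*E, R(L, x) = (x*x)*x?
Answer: √30420493977761/8000 ≈ 689.43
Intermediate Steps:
R(L, x) = x³ (R(L, x) = x²*x = x³)
D(E) = E*(4 + E) (D(E) = (4 + E)*E = E*(4 + E))
√(475320 + D(-431/R(-19, -20))) = √(475320 + (-431/((-20)³))*(4 - 431/((-20)³))) = √(475320 + (-431/(-8000))*(4 - 431/(-8000))) = √(475320 + (-431*(-1/8000))*(4 - 431*(-1/8000))) = √(475320 + 431*(4 + 431/8000)/8000) = √(475320 + (431/8000)*(32431/8000)) = √(475320 + 13977761/64000000) = √(30420493977761/64000000) = √30420493977761/8000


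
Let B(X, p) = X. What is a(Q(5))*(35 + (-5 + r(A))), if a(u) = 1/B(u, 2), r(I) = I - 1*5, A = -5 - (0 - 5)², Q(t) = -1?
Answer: 5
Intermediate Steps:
A = -30 (A = -5 - 1*(-5)² = -5 - 1*25 = -5 - 25 = -30)
r(I) = -5 + I (r(I) = I - 5 = -5 + I)
a(u) = 1/u
a(Q(5))*(35 + (-5 + r(A))) = (35 + (-5 + (-5 - 30)))/(-1) = -(35 + (-5 - 35)) = -(35 - 40) = -1*(-5) = 5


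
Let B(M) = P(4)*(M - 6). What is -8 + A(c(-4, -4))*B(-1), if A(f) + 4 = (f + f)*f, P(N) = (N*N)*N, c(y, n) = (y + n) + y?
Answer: -127240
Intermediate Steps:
c(y, n) = n + 2*y (c(y, n) = (n + y) + y = n + 2*y)
P(N) = N³ (P(N) = N²*N = N³)
A(f) = -4 + 2*f² (A(f) = -4 + (f + f)*f = -4 + (2*f)*f = -4 + 2*f²)
B(M) = -384 + 64*M (B(M) = 4³*(M - 6) = 64*(-6 + M) = -384 + 64*M)
-8 + A(c(-4, -4))*B(-1) = -8 + (-4 + 2*(-4 + 2*(-4))²)*(-384 + 64*(-1)) = -8 + (-4 + 2*(-4 - 8)²)*(-384 - 64) = -8 + (-4 + 2*(-12)²)*(-448) = -8 + (-4 + 2*144)*(-448) = -8 + (-4 + 288)*(-448) = -8 + 284*(-448) = -8 - 127232 = -127240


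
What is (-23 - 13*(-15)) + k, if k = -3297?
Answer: -3125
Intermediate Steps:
(-23 - 13*(-15)) + k = (-23 - 13*(-15)) - 3297 = (-23 + 195) - 3297 = 172 - 3297 = -3125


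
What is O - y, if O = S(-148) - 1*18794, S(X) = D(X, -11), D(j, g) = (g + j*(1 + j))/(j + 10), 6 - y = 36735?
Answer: 2453285/138 ≈ 17777.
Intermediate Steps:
y = -36729 (y = 6 - 1*36735 = 6 - 36735 = -36729)
D(j, g) = (g + j*(1 + j))/(10 + j)
S(X) = (-11 + X + X²)/(10 + X)
O = -2615317/138 (O = (-11 - 148 + (-148)²)/(10 - 148) - 1*18794 = (-11 - 148 + 21904)/(-138) - 18794 = -1/138*21745 - 18794 = -21745/138 - 18794 = -2615317/138 ≈ -18952.)
O - y = -2615317/138 - 1*(-36729) = -2615317/138 + 36729 = 2453285/138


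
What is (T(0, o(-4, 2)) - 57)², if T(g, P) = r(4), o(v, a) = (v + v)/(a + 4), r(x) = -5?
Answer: 3844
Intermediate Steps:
o(v, a) = 2*v/(4 + a) (o(v, a) = (2*v)/(4 + a) = 2*v/(4 + a))
T(g, P) = -5
(T(0, o(-4, 2)) - 57)² = (-5 - 57)² = (-62)² = 3844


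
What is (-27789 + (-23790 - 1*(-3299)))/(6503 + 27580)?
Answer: -48280/34083 ≈ -1.4165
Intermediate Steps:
(-27789 + (-23790 - 1*(-3299)))/(6503 + 27580) = (-27789 + (-23790 + 3299))/34083 = (-27789 - 20491)*(1/34083) = -48280*1/34083 = -48280/34083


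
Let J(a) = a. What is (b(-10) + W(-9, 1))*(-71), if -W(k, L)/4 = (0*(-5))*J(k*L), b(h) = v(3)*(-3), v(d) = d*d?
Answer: 1917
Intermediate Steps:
v(d) = d²
b(h) = -27 (b(h) = 3²*(-3) = 9*(-3) = -27)
W(k, L) = 0 (W(k, L) = -4*0*(-5)*k*L = -0*L*k = -4*0 = 0)
(b(-10) + W(-9, 1))*(-71) = (-27 + 0)*(-71) = -27*(-71) = 1917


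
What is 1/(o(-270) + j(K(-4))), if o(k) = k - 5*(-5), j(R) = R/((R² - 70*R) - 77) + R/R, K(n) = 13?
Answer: -818/199605 ≈ -0.0040981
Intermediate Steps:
j(R) = 1 + R/(-77 + R² - 70*R) (j(R) = R/(-77 + R² - 70*R) + 1 = 1 + R/(-77 + R² - 70*R))
o(k) = 25 + k (o(k) = k + 25 = 25 + k)
1/(o(-270) + j(K(-4))) = 1/((25 - 270) + (77 - 1*13² + 69*13)/(77 - 1*13² + 70*13)) = 1/(-245 + (77 - 1*169 + 897)/(77 - 1*169 + 910)) = 1/(-245 + (77 - 169 + 897)/(77 - 169 + 910)) = 1/(-245 + 805/818) = 1/(-199605/818) = -818/199605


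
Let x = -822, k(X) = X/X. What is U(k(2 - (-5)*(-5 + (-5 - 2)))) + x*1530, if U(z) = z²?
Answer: -1257659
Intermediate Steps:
k(X) = 1
U(k(2 - (-5)*(-5 + (-5 - 2)))) + x*1530 = 1² - 822*1530 = 1 - 1257660 = -1257659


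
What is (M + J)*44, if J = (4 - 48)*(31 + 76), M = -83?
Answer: -210804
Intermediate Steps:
J = -4708 (J = -44*107 = -4708)
(M + J)*44 = (-83 - 4708)*44 = -4791*44 = -210804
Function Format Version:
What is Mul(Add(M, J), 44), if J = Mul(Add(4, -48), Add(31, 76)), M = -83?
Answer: -210804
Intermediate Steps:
J = -4708 (J = Mul(-44, 107) = -4708)
Mul(Add(M, J), 44) = Mul(Add(-83, -4708), 44) = Mul(-4791, 44) = -210804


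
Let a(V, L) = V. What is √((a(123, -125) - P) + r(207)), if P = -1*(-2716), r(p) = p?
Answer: I*√2386 ≈ 48.847*I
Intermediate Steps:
P = 2716
√((a(123, -125) - P) + r(207)) = √((123 - 1*2716) + 207) = √((123 - 2716) + 207) = √(-2593 + 207) = √(-2386) = I*√2386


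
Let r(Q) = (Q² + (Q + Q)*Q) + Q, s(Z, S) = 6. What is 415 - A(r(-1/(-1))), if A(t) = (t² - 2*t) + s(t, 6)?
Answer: 401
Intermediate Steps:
r(Q) = Q + 3*Q² (r(Q) = (Q² + (2*Q)*Q) + Q = (Q² + 2*Q²) + Q = 3*Q² + Q = Q + 3*Q²)
A(t) = 6 + t² - 2*t (A(t) = (t² - 2*t) + 6 = 6 + t² - 2*t)
415 - A(r(-1/(-1))) = 415 - (6 + ((-1/(-1))*(1 + 3*(-1/(-1))))² - 2*(-1/(-1))*(1 + 3*(-1/(-1)))) = 415 - (6 + ((-1*(-1))*(1 + 3*(-1*(-1))))² - 2*(-1*(-1))*(1 + 3*(-1*(-1)))) = 415 - (6 + (1*(1 + 3*1))² - 2*(1 + 3*1)) = 415 - (6 + (1*(1 + 3))² - 2*(1 + 3)) = 415 - (6 + (1*4)² - 2*4) = 415 - (6 + 4² - 2*4) = 415 - (6 + 16 - 8) = 415 - 1*14 = 415 - 14 = 401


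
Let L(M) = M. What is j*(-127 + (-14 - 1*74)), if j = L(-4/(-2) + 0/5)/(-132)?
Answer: 215/66 ≈ 3.2576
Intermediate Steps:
j = -1/66 (j = (-4/(-2) + 0/5)/(-132) = (-4*(-1/2) + 0*(1/5))*(-1/132) = (2 + 0)*(-1/132) = 2*(-1/132) = -1/66 ≈ -0.015152)
j*(-127 + (-14 - 1*74)) = -(-127 + (-14 - 1*74))/66 = -(-127 + (-14 - 74))/66 = -(-127 - 88)/66 = -1/66*(-215) = 215/66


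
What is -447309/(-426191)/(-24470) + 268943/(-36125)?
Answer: -560958827244547/75348757488250 ≈ -7.4448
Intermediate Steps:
-447309/(-426191)/(-24470) + 268943/(-36125) = -447309*(-1/426191)*(-1/24470) + 268943*(-1/36125) = (447309/426191)*(-1/24470) - 268943/36125 = -447309/10428893770 - 268943/36125 = -560958827244547/75348757488250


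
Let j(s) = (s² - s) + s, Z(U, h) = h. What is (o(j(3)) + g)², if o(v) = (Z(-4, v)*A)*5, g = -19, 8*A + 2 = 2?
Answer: 361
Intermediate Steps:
A = 0 (A = -¼ + (⅛)*2 = -¼ + ¼ = 0)
j(s) = s²
o(v) = 0 (o(v) = (v*0)*5 = 0*5 = 0)
(o(j(3)) + g)² = (0 - 19)² = (-19)² = 361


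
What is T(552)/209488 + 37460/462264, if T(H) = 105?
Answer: 986994775/12104845104 ≈ 0.081537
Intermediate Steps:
T(552)/209488 + 37460/462264 = 105/209488 + 37460/462264 = 105*(1/209488) + 37460*(1/462264) = 105/209488 + 9365/115566 = 986994775/12104845104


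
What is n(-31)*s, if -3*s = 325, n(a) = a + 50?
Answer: -6175/3 ≈ -2058.3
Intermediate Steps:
n(a) = 50 + a
s = -325/3 (s = -⅓*325 = -325/3 ≈ -108.33)
n(-31)*s = (50 - 31)*(-325/3) = 19*(-325/3) = -6175/3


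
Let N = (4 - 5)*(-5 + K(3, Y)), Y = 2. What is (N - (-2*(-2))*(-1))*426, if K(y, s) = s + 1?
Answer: 2556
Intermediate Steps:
K(y, s) = 1 + s
N = 2 (N = (4 - 5)*(-5 + (1 + 2)) = -(-5 + 3) = -1*(-2) = 2)
(N - (-2*(-2))*(-1))*426 = (2 - (-2*(-2))*(-1))*426 = (2 - 4*(-1))*426 = (2 - 1*(-4))*426 = (2 + 4)*426 = 6*426 = 2556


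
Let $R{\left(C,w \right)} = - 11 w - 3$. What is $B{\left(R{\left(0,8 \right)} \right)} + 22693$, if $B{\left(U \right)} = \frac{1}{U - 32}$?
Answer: $\frac{2791238}{123} \approx 22693.0$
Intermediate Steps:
$R{\left(C,w \right)} = -3 - 11 w$
$B{\left(U \right)} = \frac{1}{-32 + U}$
$B{\left(R{\left(0,8 \right)} \right)} + 22693 = \frac{1}{-32 - 91} + 22693 = \frac{1}{-123} + 22693 = - \frac{1}{123} + 22693 = \frac{2791238}{123}$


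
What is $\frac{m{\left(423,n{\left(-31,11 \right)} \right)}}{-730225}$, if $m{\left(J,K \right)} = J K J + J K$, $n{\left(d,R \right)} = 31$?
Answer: $- \frac{5559912}{730225} \approx -7.614$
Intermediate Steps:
$m{\left(J,K \right)} = J K + K J^{2}$ ($m{\left(J,K \right)} = K J^{2} + J K = J K + K J^{2}$)
$\frac{m{\left(423,n{\left(-31,11 \right)} \right)}}{-730225} = \frac{423 \cdot 31 \left(1 + 423\right)}{-730225} = 423 \cdot 31 \cdot 424 \left(- \frac{1}{730225}\right) = 5559912 \left(- \frac{1}{730225}\right) = - \frac{5559912}{730225}$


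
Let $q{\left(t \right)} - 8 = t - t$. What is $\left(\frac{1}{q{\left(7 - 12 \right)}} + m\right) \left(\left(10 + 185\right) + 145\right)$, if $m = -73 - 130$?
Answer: $- \frac{137955}{2} \approx -68978.0$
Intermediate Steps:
$m = -203$
$q{\left(t \right)} = 8$ ($q{\left(t \right)} = 8 + \left(t - t\right) = 8 + 0 = 8$)
$\left(\frac{1}{q{\left(7 - 12 \right)}} + m\right) \left(\left(10 + 185\right) + 145\right) = \left(\frac{1}{8} - 203\right) \left(\left(10 + 185\right) + 145\right) = \left(\frac{1}{8} - 203\right) \left(195 + 145\right) = \left(- \frac{1623}{8}\right) 340 = - \frac{137955}{2}$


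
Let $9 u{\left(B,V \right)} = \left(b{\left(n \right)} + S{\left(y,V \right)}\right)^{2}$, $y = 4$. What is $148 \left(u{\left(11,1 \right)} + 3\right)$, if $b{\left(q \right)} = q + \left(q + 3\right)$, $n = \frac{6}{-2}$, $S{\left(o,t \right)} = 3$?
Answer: $444$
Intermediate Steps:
$n = -3$ ($n = 6 \left(- \frac{1}{2}\right) = -3$)
$b{\left(q \right)} = 3 + 2 q$ ($b{\left(q \right)} = q + \left(3 + q\right) = 3 + 2 q$)
$u{\left(B,V \right)} = 0$ ($u{\left(B,V \right)} = \frac{\left(\left(3 + 2 \left(-3\right)\right) + 3\right)^{2}}{9} = \frac{\left(\left(3 - 6\right) + 3\right)^{2}}{9} = \frac{\left(-3 + 3\right)^{2}}{9} = \frac{0^{2}}{9} = \frac{1}{9} \cdot 0 = 0$)
$148 \left(u{\left(11,1 \right)} + 3\right) = 148 \left(0 + 3\right) = 148 \cdot 3 = 444$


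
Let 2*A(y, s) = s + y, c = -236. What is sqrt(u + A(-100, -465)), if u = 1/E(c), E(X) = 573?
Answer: 7*I*sqrt(7571622)/1146 ≈ 16.808*I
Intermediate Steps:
A(y, s) = s/2 + y/2 (A(y, s) = (s + y)/2 = s/2 + y/2)
u = 1/573 ≈ 0.0017452
sqrt(u + A(-100, -465)) = sqrt(1/573 + ((1/2)*(-465) + (1/2)*(-100))) = sqrt(1/573 + (-465/2 - 50)) = sqrt(1/573 - 565/2) = sqrt(-323743/1146) = 7*I*sqrt(7571622)/1146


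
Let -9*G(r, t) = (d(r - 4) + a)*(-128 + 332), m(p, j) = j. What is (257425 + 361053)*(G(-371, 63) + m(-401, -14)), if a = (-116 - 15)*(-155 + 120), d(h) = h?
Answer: -177083857916/3 ≈ -5.9028e+10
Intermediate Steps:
a = 4585 (a = -131*(-35) = 4585)
G(r, t) = -103836 - 68*r/3 (G(r, t) = -((r - 4) + 4585)*(-128 + 332)/9 = -((-4 + r) + 4585)*204/9 = -(4581 + r)*204/9 = -(934524 + 204*r)/9 = -103836 - 68*r/3)
(257425 + 361053)*(G(-371, 63) + m(-401, -14)) = (257425 + 361053)*((-103836 - 68/3*(-371)) - 14) = 618478*((-103836 + 25228/3) - 14) = 618478*(-286280/3 - 14) = 618478*(-286322/3) = -177083857916/3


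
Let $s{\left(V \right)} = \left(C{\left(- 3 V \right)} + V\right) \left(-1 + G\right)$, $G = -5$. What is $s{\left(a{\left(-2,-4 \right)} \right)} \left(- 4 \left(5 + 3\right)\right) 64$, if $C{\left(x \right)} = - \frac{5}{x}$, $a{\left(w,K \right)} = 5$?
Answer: $65536$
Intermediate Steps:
$s{\left(V \right)} = - \frac{10}{V} - 6 V$ ($s{\left(V \right)} = \left(- \frac{5}{\left(-3\right) V} + V\right) \left(-1 - 5\right) = \left(- 5 \left(- \frac{1}{3 V}\right) + V\right) \left(-6\right) = \left(\frac{5}{3 V} + V\right) \left(-6\right) = \left(V + \frac{5}{3 V}\right) \left(-6\right) = - \frac{10}{V} - 6 V$)
$s{\left(a{\left(-2,-4 \right)} \right)} \left(- 4 \left(5 + 3\right)\right) 64 = \left(- \frac{10}{5} - 30\right) \left(- 4 \left(5 + 3\right)\right) 64 = \left(\left(-10\right) \frac{1}{5} - 30\right) \left(\left(-4\right) 8\right) 64 = \left(-2 - 30\right) \left(-32\right) 64 = \left(-32\right) \left(-32\right) 64 = 1024 \cdot 64 = 65536$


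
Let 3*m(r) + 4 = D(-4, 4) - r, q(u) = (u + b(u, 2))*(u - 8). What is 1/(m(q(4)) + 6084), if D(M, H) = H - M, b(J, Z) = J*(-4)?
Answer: 3/18208 ≈ 0.00016476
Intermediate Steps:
b(J, Z) = -4*J
q(u) = -3*u*(-8 + u) (q(u) = (u - 4*u)*(u - 8) = (-3*u)*(-8 + u) = -3*u*(-8 + u))
m(r) = 4/3 - r/3 (m(r) = -4/3 + ((4 - 1*(-4)) - r)/3 = -4/3 + ((4 + 4) - r)/3 = -4/3 + (8 - r)/3 = -4/3 + (8/3 - r/3) = 4/3 - r/3)
1/(m(q(4)) + 6084) = 1/((4/3 - 4*(8 - 1*4)) + 6084) = 1/((4/3 - 4*(8 - 4)) + 6084) = 1/((4/3 - 4*4) + 6084) = 1/((4/3 - ⅓*48) + 6084) = 1/((4/3 - 16) + 6084) = 1/(-44/3 + 6084) = 1/(18208/3) = 3/18208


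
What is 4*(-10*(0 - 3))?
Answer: 120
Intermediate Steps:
4*(-10*(0 - 3)) = 4*(-10*(-3)) = 4*30 = 120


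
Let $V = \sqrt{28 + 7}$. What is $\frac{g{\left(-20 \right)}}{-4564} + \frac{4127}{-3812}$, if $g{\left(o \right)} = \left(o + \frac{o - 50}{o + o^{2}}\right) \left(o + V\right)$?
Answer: $- \frac{96778743}{82640348} + \frac{767 \sqrt{35}}{173432} \approx -1.1449$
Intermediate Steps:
$V = \sqrt{35} \approx 5.9161$
$g{\left(o \right)} = \left(o + \sqrt{35}\right) \left(o + \frac{-50 + o}{o + o^{2}}\right)$ ($g{\left(o \right)} = \left(o + \frac{o - 50}{o + o^{2}}\right) \left(o + \sqrt{35}\right) = \left(o + \frac{-50 + o}{o + o^{2}}\right) \left(o + \sqrt{35}\right) = \left(o + \sqrt{35}\right) \left(o + \frac{-50 + o}{o + o^{2}}\right)$)
$\frac{g{\left(-20 \right)}}{-4564} + \frac{4127}{-3812} = \frac{\frac{1}{-20} \frac{1}{1 - 20} \left(\left(-20\right)^{2} + \left(-20\right)^{3} + \left(-20\right)^{4} - -1000 - 50 \sqrt{35} - 20 \sqrt{35} + \sqrt{35} \left(-20\right)^{2} + \sqrt{35} \left(-20\right)^{3}\right)}{-4564} + \frac{4127}{-3812} = - \frac{400 - 8000 + 160000 + 1000 - 50 \sqrt{35} - 20 \sqrt{35} + \sqrt{35} \cdot 400 + \sqrt{35} \left(-8000\right)}{20 \left(-19\right)} \left(- \frac{1}{4564}\right) + 4127 \left(- \frac{1}{3812}\right) = \left(- \frac{1}{20}\right) \left(- \frac{1}{19}\right) \left(400 - 8000 + 160000 + 1000 - 50 \sqrt{35} - 20 \sqrt{35} + 400 \sqrt{35} - 8000 \sqrt{35}\right) \left(- \frac{1}{4564}\right) - \frac{4127}{3812} = \left(- \frac{1}{20}\right) \left(- \frac{1}{19}\right) \left(153400 - 7670 \sqrt{35}\right) \left(- \frac{1}{4564}\right) - \frac{4127}{3812} = \left(\frac{7670}{19} - \frac{767 \sqrt{35}}{38}\right) \left(- \frac{1}{4564}\right) - \frac{4127}{3812} = \left(- \frac{3835}{43358} + \frac{767 \sqrt{35}}{173432}\right) - \frac{4127}{3812} = - \frac{96778743}{82640348} + \frac{767 \sqrt{35}}{173432}$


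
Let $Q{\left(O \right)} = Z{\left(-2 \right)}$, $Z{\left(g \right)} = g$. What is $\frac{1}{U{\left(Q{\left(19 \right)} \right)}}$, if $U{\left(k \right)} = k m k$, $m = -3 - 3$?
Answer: $- \frac{1}{24} \approx -0.041667$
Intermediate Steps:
$m = -6$ ($m = -3 - 3 = -6$)
$Q{\left(O \right)} = -2$
$U{\left(k \right)} = - 6 k^{2}$ ($U{\left(k \right)} = k \left(-6\right) k = - 6 k k = - 6 k^{2}$)
$\frac{1}{U{\left(Q{\left(19 \right)} \right)}} = \frac{1}{\left(-6\right) \left(-2\right)^{2}} = \frac{1}{\left(-6\right) 4} = \frac{1}{-24} = - \frac{1}{24}$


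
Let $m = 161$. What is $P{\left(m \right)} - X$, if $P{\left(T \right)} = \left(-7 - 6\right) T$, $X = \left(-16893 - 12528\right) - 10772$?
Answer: $38100$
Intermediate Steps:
$X = -40193$ ($X = -29421 - 10772 = -40193$)
$P{\left(T \right)} = - 13 T$
$P{\left(m \right)} - X = \left(-13\right) 161 - -40193 = -2093 + 40193 = 38100$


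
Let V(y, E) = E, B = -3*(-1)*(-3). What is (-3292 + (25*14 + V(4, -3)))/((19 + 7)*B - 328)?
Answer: 2945/562 ≈ 5.2402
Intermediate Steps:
B = -9 (B = 3*(-3) = -9)
(-3292 + (25*14 + V(4, -3)))/((19 + 7)*B - 328) = (-3292 + (25*14 - 3))/((19 + 7)*(-9) - 328) = (-3292 + (350 - 3))/(26*(-9) - 328) = (-3292 + 347)/(-234 - 328) = -2945/(-562) = -2945*(-1/562) = 2945/562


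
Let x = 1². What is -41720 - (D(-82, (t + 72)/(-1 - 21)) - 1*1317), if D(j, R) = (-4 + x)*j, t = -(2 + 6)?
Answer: -40649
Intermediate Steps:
t = -8 (t = -1*8 = -8)
x = 1
D(j, R) = -3*j (D(j, R) = (-4 + 1)*j = -3*j)
-41720 - (D(-82, (t + 72)/(-1 - 21)) - 1*1317) = -41720 - (-3*(-82) - 1*1317) = -41720 - (246 - 1317) = -41720 - 1*(-1071) = -41720 + 1071 = -40649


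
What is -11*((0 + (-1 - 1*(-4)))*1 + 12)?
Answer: -165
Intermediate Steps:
-11*((0 + (-1 - 1*(-4)))*1 + 12) = -11*((0 + (-1 + 4))*1 + 12) = -11*((0 + 3)*1 + 12) = -11*(3*1 + 12) = -11*(3 + 12) = -11*15 = -165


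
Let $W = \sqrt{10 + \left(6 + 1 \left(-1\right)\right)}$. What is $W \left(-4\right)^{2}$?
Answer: $16 \sqrt{15} \approx 61.968$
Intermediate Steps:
$W = \sqrt{15}$ ($W = \sqrt{10 + \left(6 - 1\right)} = \sqrt{10 + 5} = \sqrt{15} \approx 3.873$)
$W \left(-4\right)^{2} = \sqrt{15} \left(-4\right)^{2} = \sqrt{15} \cdot 16 = 16 \sqrt{15}$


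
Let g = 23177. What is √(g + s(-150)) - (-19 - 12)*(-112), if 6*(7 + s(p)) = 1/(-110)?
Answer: -3472 + √2523212835/330 ≈ -3319.8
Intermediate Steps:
s(p) = -4621/660 (s(p) = -7 + (⅙)/(-110) = -7 + (⅙)*(-1/110) = -7 - 1/660 = -4621/660)
√(g + s(-150)) - (-19 - 12)*(-112) = √(23177 - 4621/660) - (-19 - 12)*(-112) = √(15292199/660) - (-31)*(-112) = √2523212835/330 - 1*3472 = √2523212835/330 - 3472 = -3472 + √2523212835/330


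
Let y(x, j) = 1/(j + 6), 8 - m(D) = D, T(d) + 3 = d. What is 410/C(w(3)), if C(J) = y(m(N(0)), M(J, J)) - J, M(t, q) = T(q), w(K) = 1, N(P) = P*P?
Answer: -1640/3 ≈ -546.67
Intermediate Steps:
N(P) = P²
T(d) = -3 + d
M(t, q) = -3 + q
m(D) = 8 - D
y(x, j) = 1/(6 + j)
C(J) = 1/(3 + J) - J (C(J) = 1/(6 + (-3 + J)) - J = 1/(3 + J) - J)
410/C(w(3)) = 410/(((1 - 1*1*(3 + 1))/(3 + 1))) = 410/(((1 - 1*1*4)/4)) = 410/(((1 - 4)/4)) = 410/(((¼)*(-3))) = 410/(-¾) = 410*(-4/3) = -1640/3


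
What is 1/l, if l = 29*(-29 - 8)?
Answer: -1/1073 ≈ -0.00093197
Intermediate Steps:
l = -1073 (l = 29*(-37) = -1073)
1/l = 1/(-1073) = -1/1073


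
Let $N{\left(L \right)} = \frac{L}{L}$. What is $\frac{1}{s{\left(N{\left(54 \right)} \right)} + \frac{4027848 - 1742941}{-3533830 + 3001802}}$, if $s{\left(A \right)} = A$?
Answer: $- \frac{532028}{1752879} \approx -0.30352$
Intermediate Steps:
$N{\left(L \right)} = 1$
$\frac{1}{s{\left(N{\left(54 \right)} \right)} + \frac{4027848 - 1742941}{-3533830 + 3001802}} = \frac{1}{1 + \frac{4027848 - 1742941}{-3533830 + 3001802}} = \frac{1}{1 + \frac{2284907}{-532028}} = \frac{1}{1 + 2284907 \left(- \frac{1}{532028}\right)} = \frac{1}{1 - \frac{2284907}{532028}} = \frac{1}{- \frac{1752879}{532028}} = - \frac{532028}{1752879}$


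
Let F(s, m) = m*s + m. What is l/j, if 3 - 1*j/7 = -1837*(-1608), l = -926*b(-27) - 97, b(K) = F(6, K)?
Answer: -174917/20677251 ≈ -0.0084594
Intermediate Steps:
F(s, m) = m + m*s
b(K) = 7*K (b(K) = K*(1 + 6) = K*7 = 7*K)
l = 174917 (l = -6482*(-27) - 97 = -926*(-189) - 97 = 175014 - 97 = 174917)
j = -20677251 (j = 21 - (-12859)*(-1608) = 21 - 7*2953896 = 21 - 20677272 = -20677251)
l/j = 174917/(-20677251) = 174917*(-1/20677251) = -174917/20677251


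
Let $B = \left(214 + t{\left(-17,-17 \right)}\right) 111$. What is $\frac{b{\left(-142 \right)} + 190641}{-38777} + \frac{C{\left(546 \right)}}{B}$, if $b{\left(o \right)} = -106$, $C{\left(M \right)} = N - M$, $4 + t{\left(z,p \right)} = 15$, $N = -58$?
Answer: $- \frac{4782032933}{968455575} \approx -4.9378$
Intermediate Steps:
$t{\left(z,p \right)} = 11$ ($t{\left(z,p \right)} = -4 + 15 = 11$)
$C{\left(M \right)} = -58 - M$
$B = 24975$ ($B = \left(214 + 11\right) 111 = 225 \cdot 111 = 24975$)
$\frac{b{\left(-142 \right)} + 190641}{-38777} + \frac{C{\left(546 \right)}}{B} = \frac{-106 + 190641}{-38777} + \frac{-58 - 546}{24975} = 190535 \left(- \frac{1}{38777}\right) + \left(-58 - 546\right) \frac{1}{24975} = - \frac{190535}{38777} - \frac{604}{24975} = - \frac{4782032933}{968455575}$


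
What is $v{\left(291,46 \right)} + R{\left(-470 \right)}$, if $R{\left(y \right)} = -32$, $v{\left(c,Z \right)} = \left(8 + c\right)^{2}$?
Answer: $89369$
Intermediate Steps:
$v{\left(291,46 \right)} + R{\left(-470 \right)} = \left(8 + 291\right)^{2} - 32 = 299^{2} - 32 = 89401 - 32 = 89369$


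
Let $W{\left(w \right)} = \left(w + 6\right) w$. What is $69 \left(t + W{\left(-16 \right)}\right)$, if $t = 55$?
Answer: $14835$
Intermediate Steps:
$W{\left(w \right)} = w \left(6 + w\right)$ ($W{\left(w \right)} = \left(6 + w\right) w = w \left(6 + w\right)$)
$69 \left(t + W{\left(-16 \right)}\right) = 69 \left(55 - 16 \left(6 - 16\right)\right) = 69 \left(55 - -160\right) = 69 \left(55 + 160\right) = 69 \cdot 215 = 14835$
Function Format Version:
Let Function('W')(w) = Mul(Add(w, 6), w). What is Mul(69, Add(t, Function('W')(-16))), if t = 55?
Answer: 14835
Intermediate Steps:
Function('W')(w) = Mul(w, Add(6, w)) (Function('W')(w) = Mul(Add(6, w), w) = Mul(w, Add(6, w)))
Mul(69, Add(t, Function('W')(-16))) = Mul(69, Add(55, Mul(-16, Add(6, -16)))) = Mul(69, Add(55, Mul(-16, -10))) = Mul(69, Add(55, 160)) = Mul(69, 215) = 14835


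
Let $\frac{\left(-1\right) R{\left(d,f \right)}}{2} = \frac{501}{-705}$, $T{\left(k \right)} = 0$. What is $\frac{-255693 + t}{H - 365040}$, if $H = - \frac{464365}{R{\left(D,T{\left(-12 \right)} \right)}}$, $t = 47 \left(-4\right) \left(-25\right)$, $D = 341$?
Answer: $\frac{83831662}{231049135} \approx 0.36283$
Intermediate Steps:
$R{\left(d,f \right)} = \frac{334}{235}$ ($R{\left(d,f \right)} = - 2 \frac{501}{-705} = - 2 \cdot 501 \left(- \frac{1}{705}\right) = \left(-2\right) \left(- \frac{167}{235}\right) = \frac{334}{235}$)
$t = 4700$ ($t = \left(-188\right) \left(-25\right) = 4700$)
$H = - \frac{109125775}{334}$ ($H = - \frac{464365}{\frac{334}{235}} = \left(-464365\right) \frac{235}{334} = - \frac{109125775}{334} \approx -3.2672 \cdot 10^{5}$)
$\frac{-255693 + t}{H - 365040} = \frac{-255693 + 4700}{- \frac{109125775}{334} - 365040} = - \frac{250993}{- \frac{231049135}{334}} = \left(-250993\right) \left(- \frac{334}{231049135}\right) = \frac{83831662}{231049135}$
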